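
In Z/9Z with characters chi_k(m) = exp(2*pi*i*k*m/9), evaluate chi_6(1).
chi_6(1) = zeta_9^6 = exp(-2*I*pi/3)

Details: chi_6(1) = zeta_9^(6*1) = zeta_9^6. Since zeta_9^9 = 1, this equals zeta_9^6 = exp(2*pi*i*6/9) = exp(-2*I*pi/3).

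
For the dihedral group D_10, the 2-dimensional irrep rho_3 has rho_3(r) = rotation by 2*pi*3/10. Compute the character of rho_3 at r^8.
chi_{rho_3}(r^8) = 2*cos(2*pi*3*8/10) = -sqrt(5)/2 - 1/2

Why: rho_3(r^8) is rotation by angle 2*pi*3*8/10, whose trace is 2*cos(2*pi*3*8/10) = -sqrt(5)/2 - 1/2.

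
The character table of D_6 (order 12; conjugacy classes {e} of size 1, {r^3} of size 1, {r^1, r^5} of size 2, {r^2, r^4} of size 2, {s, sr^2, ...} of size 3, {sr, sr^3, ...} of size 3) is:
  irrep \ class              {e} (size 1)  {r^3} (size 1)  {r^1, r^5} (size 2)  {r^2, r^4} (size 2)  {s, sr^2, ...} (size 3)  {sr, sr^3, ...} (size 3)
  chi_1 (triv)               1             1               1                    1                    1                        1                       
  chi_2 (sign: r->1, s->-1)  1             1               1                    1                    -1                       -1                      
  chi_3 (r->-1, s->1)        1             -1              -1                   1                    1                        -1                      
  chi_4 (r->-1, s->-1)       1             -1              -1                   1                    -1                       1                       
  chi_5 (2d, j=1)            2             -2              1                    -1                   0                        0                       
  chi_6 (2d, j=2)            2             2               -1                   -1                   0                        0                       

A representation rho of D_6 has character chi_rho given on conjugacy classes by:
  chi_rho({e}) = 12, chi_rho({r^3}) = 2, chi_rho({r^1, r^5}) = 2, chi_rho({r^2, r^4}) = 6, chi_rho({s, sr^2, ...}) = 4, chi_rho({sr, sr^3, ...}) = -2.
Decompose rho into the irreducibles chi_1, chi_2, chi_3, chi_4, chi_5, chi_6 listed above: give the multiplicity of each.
Multiplicities: chi_1: 3, chi_2: 2, chi_3: 3, chi_4: 0, chi_5: 1, chi_6: 1.

Explanation: Use <chi_rho, chi> = (1/|G|) sum_C |C| * chi_rho(C) * conj(chi(C)) with |G| = 12 for each irreducible chi in the table:
  <chi_rho, chi_1> = (1/12)[1*(12)*conj(1) + 1*(2)*conj(1) + 2*(2)*conj(1) + 2*(6)*conj(1) + 3*(4)*conj(1) + 3*(-2)*conj(1)]
      = (1/12)[(12) + (2) + (4) + (12) + (12) + (-6)] = 36/12 = 3
  <chi_rho, chi_2> = (1/12)[1*(12)*conj(1) + 1*(2)*conj(1) + 2*(2)*conj(1) + 2*(6)*conj(1) + 3*(4)*conj(-1) + 3*(-2)*conj(-1)]
      = (1/12)[(12) + (2) + (4) + (12) + (-12) + (6)] = 24/12 = 2
  <chi_rho, chi_3> = (1/12)[1*(12)*conj(1) + 1*(2)*conj(-1) + 2*(2)*conj(-1) + 2*(6)*conj(1) + 3*(4)*conj(1) + 3*(-2)*conj(-1)]
      = (1/12)[(12) + (-2) + (-4) + (12) + (12) + (6)] = 36/12 = 3
  <chi_rho, chi_4> = (1/12)[1*(12)*conj(1) + 1*(2)*conj(-1) + 2*(2)*conj(-1) + 2*(6)*conj(1) + 3*(4)*conj(-1) + 3*(-2)*conj(1)]
      = (1/12)[(12) + (-2) + (-4) + (12) + (-12) + (-6)] = 0/12 = 0
  <chi_rho, chi_5> = (1/12)[1*(12)*conj(2) + 1*(2)*conj(-2) + 2*(2)*conj(1) + 2*(6)*conj(-1) + 3*(4)*conj(0) + 3*(-2)*conj(0)]
      = (1/12)[(24) + (-4) + (4) + (-12) + (0) + (0)] = 12/12 = 1
  <chi_rho, chi_6> = (1/12)[1*(12)*conj(2) + 1*(2)*conj(2) + 2*(2)*conj(-1) + 2*(6)*conj(-1) + 3*(4)*conj(0) + 3*(-2)*conj(0)]
      = (1/12)[(24) + (4) + (-4) + (-12) + (0) + (0)] = 12/12 = 1
Dimension check: dim(rho) = sum (mult * dim) = 3*1 + 2*1 + 3*1 + 0*1 + 1*2 + 1*2 = 12 = chi_rho(e) = 12.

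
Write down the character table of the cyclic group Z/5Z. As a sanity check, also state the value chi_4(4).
Character table of Z/5Z (irreps indexed chi_0,...,chi_4 with chi_k(m) = zeta_5^(k*m), zeta_5 = exp(2*pi*i/5)):
  irrep \ class  {0} (size 1)  {1} (size 1)    {2} (size 1)    {3} (size 1)    {4} (size 1)  
  chi_0          1             1               1               1               1             
  chi_1          1             exp(2*I*pi/5)   exp(4*I*pi/5)   exp(-4*I*pi/5)  exp(-2*I*pi/5)
  chi_2          1             exp(4*I*pi/5)   exp(-2*I*pi/5)  exp(2*I*pi/5)   exp(-4*I*pi/5)
  chi_3          1             exp(-4*I*pi/5)  exp(2*I*pi/5)   exp(-2*I*pi/5)  exp(4*I*pi/5) 
  chi_4          1             exp(-2*I*pi/5)  exp(-4*I*pi/5)  exp(4*I*pi/5)   exp(2*I*pi/5) 

Spot check: chi_4(4) = zeta_5^(4*4) = zeta_5^16 = exp(2*I*pi/5).

Proof sketch: Z/5Z is abelian, so all 5 irreducible complex representations are 1-dimensional. They are given by chi_k(m) = zeta_5^(k*m) for k = 0,...,4. Row orthogonality: sum_m chi_k(m) conj(chi_l(m)) = 5 * [k = l].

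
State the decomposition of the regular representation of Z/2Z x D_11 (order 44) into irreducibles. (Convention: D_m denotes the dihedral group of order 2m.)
Each irreducible V_i of dimension d_i appears with multiplicity d_i, i.e. rho_reg = (direct sum over all irreducibles V_i) d_i V_i. The irreducible dimensions for Z/2Z x D_11 are 1, 1, 1, 1, 2, 2, 2, 2, 2, 2, 2, 2, 2, 2: 4 irreducibles of dimension 1, each with multiplicity 1; 10 irreducibles of dimension 2, each with multiplicity 2. Total dimension 4*1*1 + 10*2*2 = 44 = |G|.

Proof sketch: General theorem: in the regular representation of a finite group G, each irreducible appears with multiplicity equal to its dimension. Check: dim(rho_reg) = sum d_i^2 = 1 + 1 + 1 + 1 + 4 + 4 + 4 + 4 + 4 + 4 + 4 + 4 + 4 + 4 = 44 = |G|.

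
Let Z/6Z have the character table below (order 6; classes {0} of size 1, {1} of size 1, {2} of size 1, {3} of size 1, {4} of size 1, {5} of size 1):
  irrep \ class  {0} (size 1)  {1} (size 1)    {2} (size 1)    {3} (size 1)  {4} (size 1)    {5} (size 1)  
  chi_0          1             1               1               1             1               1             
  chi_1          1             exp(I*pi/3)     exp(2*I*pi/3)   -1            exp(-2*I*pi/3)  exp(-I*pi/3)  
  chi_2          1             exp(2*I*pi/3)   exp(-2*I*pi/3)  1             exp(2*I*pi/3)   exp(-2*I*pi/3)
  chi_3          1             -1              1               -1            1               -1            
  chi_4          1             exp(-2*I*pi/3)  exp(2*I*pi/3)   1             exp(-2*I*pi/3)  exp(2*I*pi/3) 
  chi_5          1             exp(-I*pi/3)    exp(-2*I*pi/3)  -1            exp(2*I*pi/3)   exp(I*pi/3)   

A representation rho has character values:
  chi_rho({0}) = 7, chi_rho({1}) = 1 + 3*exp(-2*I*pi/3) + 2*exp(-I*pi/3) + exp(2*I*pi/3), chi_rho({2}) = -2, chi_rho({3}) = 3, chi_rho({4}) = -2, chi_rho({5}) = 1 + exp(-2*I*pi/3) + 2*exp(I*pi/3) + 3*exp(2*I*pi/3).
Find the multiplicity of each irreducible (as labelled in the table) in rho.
Multiplicities: chi_0: 1, chi_1: 0, chi_2: 1, chi_3: 0, chi_4: 3, chi_5: 2.

Justification: Use <chi_rho, chi> = (1/|G|) sum_C |C| * chi_rho(C) * conj(chi(C)) with |G| = 6 for each irreducible chi in the table:
  <chi_rho, chi_0> = (1/6)[1*(7)*conj(1) + 1*(1 + 3*exp(-2*I*pi/3) + 2*exp(-I*pi/3) + exp(2*I*pi/3))*conj(1) + 1*(-2)*conj(1) + 1*(3)*conj(1) + 1*(-2)*conj(1) + 1*(1 + exp(-2*I*pi/3) + 2*exp(I*pi/3) + 3*exp(2*I*pi/3))*conj(1)]
      = (1/6)[(7) + (1 + 3*exp(-2*I*pi/3) + 2*exp(-I*pi/3) + exp(2*I*pi/3)) + (-2) + (3) + (-2) + (1 + exp(-2*I*pi/3) + 2*exp(I*pi/3) + 3*exp(2*I*pi/3))] = 6/6 = 1
  <chi_rho, chi_1> = (1/6)[1*(7)*conj(1) + 1*(1 + 3*exp(-2*I*pi/3) + 2*exp(-I*pi/3) + exp(2*I*pi/3))*conj(exp(I*pi/3)) + 1*(-2)*conj(exp(2*I*pi/3)) + 1*(3)*conj(-1) + 1*(-2)*conj(exp(-2*I*pi/3)) + 1*(1 + exp(-2*I*pi/3) + 2*exp(I*pi/3) + 3*exp(2*I*pi/3))*conj(exp(-I*pi/3))]
      = (1/6)[(7) + (-3 + 2*exp(-2*I*pi/3) + exp(-I*pi/3) + exp(I*pi/3)) + (3 + exp(-2*I*pi/3) + 3*exp(2*I*pi/3)) + (-3) + (3 + 3*exp(-2*I*pi/3) + exp(2*I*pi/3)) + (-3 + exp(-I*pi/3) + exp(I*pi/3) + 2*exp(2*I*pi/3))] = 0/6 = 0
  <chi_rho, chi_2> = (1/6)[1*(7)*conj(1) + 1*(1 + 3*exp(-2*I*pi/3) + 2*exp(-I*pi/3) + exp(2*I*pi/3))*conj(exp(2*I*pi/3)) + 1*(-2)*conj(exp(-2*I*pi/3)) + 1*(3)*conj(1) + 1*(-2)*conj(exp(2*I*pi/3)) + 1*(1 + exp(-2*I*pi/3) + 2*exp(I*pi/3) + 3*exp(2*I*pi/3))*conj(exp(-2*I*pi/3))]
      = (1/6)[(7) + (-1 + exp(-2*I*pi/3) + 3*exp(2*I*pi/3)) + (3 + 3*exp(-2*I*pi/3) + exp(2*I*pi/3)) + (3) + (3 + exp(-2*I*pi/3) + 3*exp(2*I*pi/3)) + (-1 + 3*exp(-2*I*pi/3) + exp(2*I*pi/3))] = 6/6 = 1
  <chi_rho, chi_3> = (1/6)[1*(7)*conj(1) + 1*(1 + 3*exp(-2*I*pi/3) + 2*exp(-I*pi/3) + exp(2*I*pi/3))*conj(-1) + 1*(-2)*conj(1) + 1*(3)*conj(-1) + 1*(-2)*conj(1) + 1*(1 + exp(-2*I*pi/3) + 2*exp(I*pi/3) + 3*exp(2*I*pi/3))*conj(-1)]
      = (1/6)[(7) + (-1 - exp(2*I*pi/3) - 2*exp(-I*pi/3) - 3*exp(-2*I*pi/3)) + (-2) + (-3) + (-2) + (-1 - 3*exp(2*I*pi/3) - 2*exp(I*pi/3) - exp(-2*I*pi/3))] = 0/6 = 0
  <chi_rho, chi_4> = (1/6)[1*(7)*conj(1) + 1*(1 + 3*exp(-2*I*pi/3) + 2*exp(-I*pi/3) + exp(2*I*pi/3))*conj(exp(-2*I*pi/3)) + 1*(-2)*conj(exp(2*I*pi/3)) + 1*(3)*conj(1) + 1*(-2)*conj(exp(-2*I*pi/3)) + 1*(1 + exp(-2*I*pi/3) + 2*exp(I*pi/3) + 3*exp(2*I*pi/3))*conj(exp(2*I*pi/3))]
      = (1/6)[(7) + (3 + exp(-2*I*pi/3) + exp(2*I*pi/3) + 2*exp(I*pi/3)) + (3 + exp(-2*I*pi/3) + 3*exp(2*I*pi/3)) + (3) + (3 + 3*exp(-2*I*pi/3) + exp(2*I*pi/3)) + (3 + 2*exp(-I*pi/3) + exp(-2*I*pi/3) + exp(2*I*pi/3))] = 18/6 = 3
  <chi_rho, chi_5> = (1/6)[1*(7)*conj(1) + 1*(1 + 3*exp(-2*I*pi/3) + 2*exp(-I*pi/3) + exp(2*I*pi/3))*conj(exp(-I*pi/3)) + 1*(-2)*conj(exp(-2*I*pi/3)) + 1*(3)*conj(-1) + 1*(-2)*conj(exp(2*I*pi/3)) + 1*(1 + exp(-2*I*pi/3) + 2*exp(I*pi/3) + 3*exp(2*I*pi/3))*conj(exp(I*pi/3))]
      = (1/6)[(7) + (1 + 3*exp(-I*pi/3) + exp(I*pi/3)) + (3 + 3*exp(-2*I*pi/3) + exp(2*I*pi/3)) + (-3) + (3 + exp(-2*I*pi/3) + 3*exp(2*I*pi/3)) + (1 + exp(-I*pi/3) + 3*exp(I*pi/3))] = 12/6 = 2
(Exp terms are combined using exp(i*s)*conj(exp(i*t)) = exp(i*(s-t)), and sums of them are collapsed using the identity that for every m > 1 the m distinct m-th roots of unity sum to 0, e.g. 1 + exp(2*I*pi/3) + exp(-2*I*pi/3) = 0.)
Dimension check: dim(rho) = sum (mult * dim) = 1*1 + 0*1 + 1*1 + 0*1 + 3*1 + 2*1 = 7 = chi_rho(e) = 7.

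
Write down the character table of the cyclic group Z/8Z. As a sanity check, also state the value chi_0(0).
Character table of Z/8Z (irreps indexed chi_0,...,chi_7 with chi_k(m) = zeta_8^(k*m), zeta_8 = exp(2*pi*i/8)):
  irrep \ class  {0} (size 1)  {1} (size 1)    {2} (size 1)  {3} (size 1)    {4} (size 1)  {5} (size 1)    {6} (size 1)  {7} (size 1)  
  chi_0          1             1               1             1               1             1               1             1             
  chi_1          1             exp(I*pi/4)     I             exp(3*I*pi/4)   -1            exp(-3*I*pi/4)  -I            exp(-I*pi/4)  
  chi_2          1             I               -1            -I              1             I               -1            -I            
  chi_3          1             exp(3*I*pi/4)   -I            exp(I*pi/4)     -1            exp(-I*pi/4)    I             exp(-3*I*pi/4)
  chi_4          1             -1              1             -1              1             -1              1             -1            
  chi_5          1             exp(-3*I*pi/4)  I             exp(-I*pi/4)    -1            exp(I*pi/4)     -I            exp(3*I*pi/4) 
  chi_6          1             -I              -1            I               1             -I              -1            I             
  chi_7          1             exp(-I*pi/4)    -I            exp(-3*I*pi/4)  -1            exp(3*I*pi/4)   I             exp(I*pi/4)   

Spot check: chi_0(0) = zeta_8^(0*0) = zeta_8^0 = 1.

Proof sketch: Z/8Z is abelian, so all 8 irreducible complex representations are 1-dimensional. They are given by chi_k(m) = zeta_8^(k*m) for k = 0,...,7. Row orthogonality: sum_m chi_k(m) conj(chi_l(m)) = 8 * [k = l].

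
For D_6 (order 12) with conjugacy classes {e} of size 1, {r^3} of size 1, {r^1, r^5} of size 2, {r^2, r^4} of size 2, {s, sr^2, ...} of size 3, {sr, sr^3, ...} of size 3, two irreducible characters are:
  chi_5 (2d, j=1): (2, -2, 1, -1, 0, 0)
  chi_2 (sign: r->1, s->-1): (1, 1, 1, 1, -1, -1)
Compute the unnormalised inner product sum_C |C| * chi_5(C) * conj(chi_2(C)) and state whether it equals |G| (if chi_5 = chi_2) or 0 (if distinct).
Sum = 0; so <chi_5, chi_2> = 0 (distinct irreducibles are orthogonal).

Why: Compute term by term over conjugacy classes (|C| * chi_5(C) * conj(chi_2(C))):
  1*(2)*conj(1) + 1*(-2)*conj(1) + 2*(1)*conj(1) + 2*(-1)*conj(1) + 3*(0)*conj(-1) + 3*(0)*conj(-1)
  = (2) + (-2) + (2) + (-2) + (0) + (0)
  = 0.
Dividing by |G| = 12 gives 0/12 = 0, matching the row-orthogonality relation <chi_5, chi_2> = [chi_5 = chi_2].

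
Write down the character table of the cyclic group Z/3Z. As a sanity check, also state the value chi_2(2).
Character table of Z/3Z (irreps indexed chi_0,...,chi_2 with chi_k(m) = zeta_3^(k*m), zeta_3 = exp(2*pi*i/3)):
  irrep \ class  {0} (size 1)  {1} (size 1)    {2} (size 1)  
  chi_0          1             1               1             
  chi_1          1             exp(2*I*pi/3)   exp(-2*I*pi/3)
  chi_2          1             exp(-2*I*pi/3)  exp(2*I*pi/3) 

Spot check: chi_2(2) = zeta_3^(2*2) = zeta_3^4 = exp(2*I*pi/3).

Z/3Z is abelian, so all 3 irreducible complex representations are 1-dimensional. They are given by chi_k(m) = zeta_3^(k*m) for k = 0,...,2. Row orthogonality: sum_m chi_k(m) conj(chi_l(m)) = 3 * [k = l].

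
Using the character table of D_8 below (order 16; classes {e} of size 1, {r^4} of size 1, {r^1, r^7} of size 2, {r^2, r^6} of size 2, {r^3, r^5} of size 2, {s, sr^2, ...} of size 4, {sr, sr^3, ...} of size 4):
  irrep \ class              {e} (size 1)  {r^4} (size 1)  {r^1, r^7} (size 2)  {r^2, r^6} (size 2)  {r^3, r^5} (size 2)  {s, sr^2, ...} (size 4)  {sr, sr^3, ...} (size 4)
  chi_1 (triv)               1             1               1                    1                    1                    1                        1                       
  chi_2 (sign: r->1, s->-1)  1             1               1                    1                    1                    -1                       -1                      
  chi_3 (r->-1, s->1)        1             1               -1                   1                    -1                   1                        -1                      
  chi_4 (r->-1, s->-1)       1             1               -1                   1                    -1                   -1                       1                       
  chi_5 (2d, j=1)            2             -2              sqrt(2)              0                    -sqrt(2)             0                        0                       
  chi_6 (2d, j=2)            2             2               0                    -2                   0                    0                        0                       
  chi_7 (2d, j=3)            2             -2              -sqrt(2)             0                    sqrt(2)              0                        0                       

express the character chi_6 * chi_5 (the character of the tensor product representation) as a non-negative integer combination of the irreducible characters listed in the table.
chi_6 tensor chi_5 = chi_5 + chi_7 (all other irreducibles have multiplicity 0).

Argument: The character of a tensor product is the pointwise product (chi_6 * chi_5)(C) = chi_6(C) * chi_5(C):
  {e}: (2)*(2), {r^4}: (2)*(-2), {r^1, r^7}: (0)*(sqrt(2)), {r^2, r^6}: (-2)*(0), {r^3, r^5}: (0)*(-sqrt(2)), {s, sr^2, ...}: (0)*(0), {sr, sr^3, ...}: (0)*(0)
so (chi_6 * chi_5) takes values
  {e} -> 4, {r^4} -> -4, {r^1, r^7} -> 0, {r^2, r^6} -> 0, {r^3, r^5} -> 0, {s, sr^2, ...} -> 0, {sr, sr^3, ...} -> 0.
Now take the inner product of this character with each irreducible chi from the table, <chi_6*chi_5, chi> = (1/16) sum_C |C| (chi_6*chi_5)(C) conj(chi(C)):
  <chi_6*chi_5, chi_1> = (1/16)[1*(4)*conj(1) + 1*(-4)*conj(1) + 2*(0)*conj(1) + 2*(0)*conj(1) + 2*(0)*conj(1) + 4*(0)*conj(1) + 4*(0)*conj(1)]
      = (1/16)[(4) + (-4) + (0) + (0) + (0) + (0) + (0)] = 0/16 = 0
  <chi_6*chi_5, chi_2> = (1/16)[1*(4)*conj(1) + 1*(-4)*conj(1) + 2*(0)*conj(1) + 2*(0)*conj(1) + 2*(0)*conj(1) + 4*(0)*conj(-1) + 4*(0)*conj(-1)]
      = (1/16)[(4) + (-4) + (0) + (0) + (0) + (0) + (0)] = 0/16 = 0
  <chi_6*chi_5, chi_3> = (1/16)[1*(4)*conj(1) + 1*(-4)*conj(1) + 2*(0)*conj(-1) + 2*(0)*conj(1) + 2*(0)*conj(-1) + 4*(0)*conj(1) + 4*(0)*conj(-1)]
      = (1/16)[(4) + (-4) + (0) + (0) + (0) + (0) + (0)] = 0/16 = 0
  <chi_6*chi_5, chi_4> = (1/16)[1*(4)*conj(1) + 1*(-4)*conj(1) + 2*(0)*conj(-1) + 2*(0)*conj(1) + 2*(0)*conj(-1) + 4*(0)*conj(-1) + 4*(0)*conj(1)]
      = (1/16)[(4) + (-4) + (0) + (0) + (0) + (0) + (0)] = 0/16 = 0
  <chi_6*chi_5, chi_5> = (1/16)[1*(4)*conj(2) + 1*(-4)*conj(-2) + 2*(0)*conj(sqrt(2)) + 2*(0)*conj(0) + 2*(0)*conj(-sqrt(2)) + 4*(0)*conj(0) + 4*(0)*conj(0)]
      = (1/16)[(8) + (8) + (0) + (0) + (0) + (0) + (0)] = 16/16 = 1
  <chi_6*chi_5, chi_6> = (1/16)[1*(4)*conj(2) + 1*(-4)*conj(2) + 2*(0)*conj(0) + 2*(0)*conj(-2) + 2*(0)*conj(0) + 4*(0)*conj(0) + 4*(0)*conj(0)]
      = (1/16)[(8) + (-8) + (0) + (0) + (0) + (0) + (0)] = 0/16 = 0
  <chi_6*chi_5, chi_7> = (1/16)[1*(4)*conj(2) + 1*(-4)*conj(-2) + 2*(0)*conj(-sqrt(2)) + 2*(0)*conj(0) + 2*(0)*conj(sqrt(2)) + 4*(0)*conj(0) + 4*(0)*conj(0)]
      = (1/16)[(8) + (8) + (0) + (0) + (0) + (0) + (0)] = 16/16 = 1
Hence the multiplicities are chi_5: 1, chi_7: 1. Dimension check: dim(chi_6)*dim(chi_5) = 2*2 = 4 and sum (mult * dim) = 1*2 + 1*2 = 4.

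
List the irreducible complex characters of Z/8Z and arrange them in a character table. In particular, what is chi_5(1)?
Character table of Z/8Z (irreps indexed chi_0,...,chi_7 with chi_k(m) = zeta_8^(k*m), zeta_8 = exp(2*pi*i/8)):
  irrep \ class  {0} (size 1)  {1} (size 1)    {2} (size 1)  {3} (size 1)    {4} (size 1)  {5} (size 1)    {6} (size 1)  {7} (size 1)  
  chi_0          1             1               1             1               1             1               1             1             
  chi_1          1             exp(I*pi/4)     I             exp(3*I*pi/4)   -1            exp(-3*I*pi/4)  -I            exp(-I*pi/4)  
  chi_2          1             I               -1            -I              1             I               -1            -I            
  chi_3          1             exp(3*I*pi/4)   -I            exp(I*pi/4)     -1            exp(-I*pi/4)    I             exp(-3*I*pi/4)
  chi_4          1             -1              1             -1              1             -1              1             -1            
  chi_5          1             exp(-3*I*pi/4)  I             exp(-I*pi/4)    -1            exp(I*pi/4)     -I            exp(3*I*pi/4) 
  chi_6          1             -I              -1            I               1             -I              -1            I             
  chi_7          1             exp(-I*pi/4)    -I            exp(-3*I*pi/4)  -1            exp(3*I*pi/4)   I             exp(I*pi/4)   

Spot check: chi_5(1) = zeta_8^(5*1) = zeta_8^5 = exp(-3*I*pi/4).

Working: Z/8Z is abelian, so all 8 irreducible complex representations are 1-dimensional. They are given by chi_k(m) = zeta_8^(k*m) for k = 0,...,7. Row orthogonality: sum_m chi_k(m) conj(chi_l(m)) = 8 * [k = l].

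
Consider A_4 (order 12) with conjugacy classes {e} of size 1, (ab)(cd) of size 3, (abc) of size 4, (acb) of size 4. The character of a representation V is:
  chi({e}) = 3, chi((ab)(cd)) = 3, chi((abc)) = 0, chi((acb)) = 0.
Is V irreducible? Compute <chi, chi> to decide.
Not irreducible (reducible): <chi, chi> = 3 > 1.

Explanation: <chi, chi> = (1/|G|) sum_C |C| * |chi(C)|^2 = (1/12)[1*|3|^2 + 3*|3|^2 + 4*|0|^2 + 4*|0|^2]
  = (1/12)[(9) + (27) + (0) + (0)] = 36/12 = 3.
(Exp terms are combined using exp(i*s)*conj(exp(i*t)) = exp(i*(s-t)), and sums of them are collapsed using the identity that for every m > 1 the m distinct m-th roots of unity sum to 0, e.g. 1 + exp(2*I*pi/3) + exp(-2*I*pi/3) = 0.)
A character is irreducible iff <chi, chi> = 1, so this representation is reducible.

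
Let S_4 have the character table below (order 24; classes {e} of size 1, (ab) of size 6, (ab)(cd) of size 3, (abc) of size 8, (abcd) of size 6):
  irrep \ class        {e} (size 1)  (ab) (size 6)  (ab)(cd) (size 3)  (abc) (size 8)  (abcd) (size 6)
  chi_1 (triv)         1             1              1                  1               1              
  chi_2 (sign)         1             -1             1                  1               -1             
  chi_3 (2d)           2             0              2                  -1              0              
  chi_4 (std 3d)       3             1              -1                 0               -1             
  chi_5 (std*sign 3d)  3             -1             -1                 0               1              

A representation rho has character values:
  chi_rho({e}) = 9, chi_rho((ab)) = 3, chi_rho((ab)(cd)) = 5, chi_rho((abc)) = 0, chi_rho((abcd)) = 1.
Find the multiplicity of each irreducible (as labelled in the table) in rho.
Multiplicities: chi_1: 2, chi_2: 0, chi_3: 2, chi_4: 1, chi_5: 0.

Details: Use <chi_rho, chi> = (1/|G|) sum_C |C| * chi_rho(C) * conj(chi(C)) with |G| = 24 for each irreducible chi in the table:
  <chi_rho, chi_1> = (1/24)[1*(9)*conj(1) + 6*(3)*conj(1) + 3*(5)*conj(1) + 8*(0)*conj(1) + 6*(1)*conj(1)]
      = (1/24)[(9) + (18) + (15) + (0) + (6)] = 48/24 = 2
  <chi_rho, chi_2> = (1/24)[1*(9)*conj(1) + 6*(3)*conj(-1) + 3*(5)*conj(1) + 8*(0)*conj(1) + 6*(1)*conj(-1)]
      = (1/24)[(9) + (-18) + (15) + (0) + (-6)] = 0/24 = 0
  <chi_rho, chi_3> = (1/24)[1*(9)*conj(2) + 6*(3)*conj(0) + 3*(5)*conj(2) + 8*(0)*conj(-1) + 6*(1)*conj(0)]
      = (1/24)[(18) + (0) + (30) + (0) + (0)] = 48/24 = 2
  <chi_rho, chi_4> = (1/24)[1*(9)*conj(3) + 6*(3)*conj(1) + 3*(5)*conj(-1) + 8*(0)*conj(0) + 6*(1)*conj(-1)]
      = (1/24)[(27) + (18) + (-15) + (0) + (-6)] = 24/24 = 1
  <chi_rho, chi_5> = (1/24)[1*(9)*conj(3) + 6*(3)*conj(-1) + 3*(5)*conj(-1) + 8*(0)*conj(0) + 6*(1)*conj(1)]
      = (1/24)[(27) + (-18) + (-15) + (0) + (6)] = 0/24 = 0
Dimension check: dim(rho) = sum (mult * dim) = 2*1 + 0*1 + 2*2 + 1*3 + 0*3 = 9 = chi_rho(e) = 9.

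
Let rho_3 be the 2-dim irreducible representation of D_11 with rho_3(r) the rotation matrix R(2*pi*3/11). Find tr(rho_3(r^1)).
chi_{rho_3}(r^1) = 2*cos(2*pi*3*1/11) = -2*cos(5*pi/11)

Why: rho_3(r^1) is rotation by angle 2*pi*3*1/11, whose trace is 2*cos(2*pi*3*1/11) = -2*cos(5*pi/11).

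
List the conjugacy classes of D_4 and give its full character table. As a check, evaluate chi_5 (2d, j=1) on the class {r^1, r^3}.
Conjugacy classes: {e} of size 1, {r^2} of size 1, {r^1, r^3} of size 2, {s, sr^2, ...} of size 2, {sr, sr^3, ...} of size 2.
Character table:
  irrep \ class              {e} (size 1)  {r^2} (size 1)  {r^1, r^3} (size 2)  {s, sr^2, ...} (size 2)  {sr, sr^3, ...} (size 2)
  chi_1 (triv)               1             1               1                    1                        1                       
  chi_2 (sign: r->1, s->-1)  1             1               1                    -1                       -1                      
  chi_3 (r->-1, s->1)        1             1               -1                   1                        -1                      
  chi_4 (r->-1, s->-1)       1             1               -1                   -1                       1                       
  chi_5 (2d, j=1)            2             -2              0                    0                        0                       

Spot check: chi_5 (2d, j=1) on {r^1, r^3} = 0.

Working: D_4 has order 2*4 = 8 with 5 conjugacy classes, hence 5 irreducibles. Sum of squared dims 1 + 1 + 1 + 1 + 4 = 8 = |G|. Linear characters come from the abelianisation; the 2-dimensional irreps have character r^k -> 2*cos(2*pi*j*k/4), reflections -> 0.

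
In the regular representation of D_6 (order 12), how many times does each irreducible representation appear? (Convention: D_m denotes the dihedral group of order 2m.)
Each irreducible V_i of dimension d_i appears with multiplicity d_i, i.e. rho_reg = (direct sum over all irreducibles V_i) d_i V_i. The irreducible dimensions for D_6 are 1, 1, 1, 1, 2, 2: 4 irreducibles of dimension 1, each with multiplicity 1; 2 irreducibles of dimension 2, each with multiplicity 2. Total dimension 4*1*1 + 2*2*2 = 12 = |G|.

Argument: General theorem: in the regular representation of a finite group G, each irreducible appears with multiplicity equal to its dimension. Check: dim(rho_reg) = sum d_i^2 = 1 + 1 + 1 + 1 + 4 + 4 = 12 = |G|.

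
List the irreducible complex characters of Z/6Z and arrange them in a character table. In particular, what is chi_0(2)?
Character table of Z/6Z (irreps indexed chi_0,...,chi_5 with chi_k(m) = zeta_6^(k*m), zeta_6 = exp(2*pi*i/6)):
  irrep \ class  {0} (size 1)  {1} (size 1)    {2} (size 1)    {3} (size 1)  {4} (size 1)    {5} (size 1)  
  chi_0          1             1               1               1             1               1             
  chi_1          1             exp(I*pi/3)     exp(2*I*pi/3)   -1            exp(-2*I*pi/3)  exp(-I*pi/3)  
  chi_2          1             exp(2*I*pi/3)   exp(-2*I*pi/3)  1             exp(2*I*pi/3)   exp(-2*I*pi/3)
  chi_3          1             -1              1               -1            1               -1            
  chi_4          1             exp(-2*I*pi/3)  exp(2*I*pi/3)   1             exp(-2*I*pi/3)  exp(2*I*pi/3) 
  chi_5          1             exp(-I*pi/3)    exp(-2*I*pi/3)  -1            exp(2*I*pi/3)   exp(I*pi/3)   

Spot check: chi_0(2) = zeta_6^(0*2) = zeta_6^0 = 1.

Z/6Z is abelian, so all 6 irreducible complex representations are 1-dimensional. They are given by chi_k(m) = zeta_6^(k*m) for k = 0,...,5. Row orthogonality: sum_m chi_k(m) conj(chi_l(m)) = 6 * [k = l].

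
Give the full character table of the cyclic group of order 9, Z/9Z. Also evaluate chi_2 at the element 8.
Character table of Z/9Z (irreps indexed chi_0,...,chi_8 with chi_k(m) = zeta_9^(k*m), zeta_9 = exp(2*pi*i/9)):
  irrep \ class  {0} (size 1)  {1} (size 1)    {2} (size 1)    {3} (size 1)    {4} (size 1)    {5} (size 1)    {6} (size 1)    {7} (size 1)    {8} (size 1)  
  chi_0          1             1               1               1               1               1               1               1               1             
  chi_1          1             exp(2*I*pi/9)   exp(4*I*pi/9)   exp(2*I*pi/3)   exp(8*I*pi/9)   exp(-8*I*pi/9)  exp(-2*I*pi/3)  exp(-4*I*pi/9)  exp(-2*I*pi/9)
  chi_2          1             exp(4*I*pi/9)   exp(8*I*pi/9)   exp(-2*I*pi/3)  exp(-2*I*pi/9)  exp(2*I*pi/9)   exp(2*I*pi/3)   exp(-8*I*pi/9)  exp(-4*I*pi/9)
  chi_3          1             exp(2*I*pi/3)   exp(-2*I*pi/3)  1               exp(2*I*pi/3)   exp(-2*I*pi/3)  1               exp(2*I*pi/3)   exp(-2*I*pi/3)
  chi_4          1             exp(8*I*pi/9)   exp(-2*I*pi/9)  exp(2*I*pi/3)   exp(-4*I*pi/9)  exp(4*I*pi/9)   exp(-2*I*pi/3)  exp(2*I*pi/9)   exp(-8*I*pi/9)
  chi_5          1             exp(-8*I*pi/9)  exp(2*I*pi/9)   exp(-2*I*pi/3)  exp(4*I*pi/9)   exp(-4*I*pi/9)  exp(2*I*pi/3)   exp(-2*I*pi/9)  exp(8*I*pi/9) 
  chi_6          1             exp(-2*I*pi/3)  exp(2*I*pi/3)   1               exp(-2*I*pi/3)  exp(2*I*pi/3)   1               exp(-2*I*pi/3)  exp(2*I*pi/3) 
  chi_7          1             exp(-4*I*pi/9)  exp(-8*I*pi/9)  exp(2*I*pi/3)   exp(2*I*pi/9)   exp(-2*I*pi/9)  exp(-2*I*pi/3)  exp(8*I*pi/9)   exp(4*I*pi/9) 
  chi_8          1             exp(-2*I*pi/9)  exp(-4*I*pi/9)  exp(-2*I*pi/3)  exp(-8*I*pi/9)  exp(8*I*pi/9)   exp(2*I*pi/3)   exp(4*I*pi/9)   exp(2*I*pi/9) 

Spot check: chi_2(8) = zeta_9^(2*8) = zeta_9^16 = exp(-4*I*pi/9).

Z/9Z is abelian, so all 9 irreducible complex representations are 1-dimensional. They are given by chi_k(m) = zeta_9^(k*m) for k = 0,...,8. Row orthogonality: sum_m chi_k(m) conj(chi_l(m)) = 9 * [k = l].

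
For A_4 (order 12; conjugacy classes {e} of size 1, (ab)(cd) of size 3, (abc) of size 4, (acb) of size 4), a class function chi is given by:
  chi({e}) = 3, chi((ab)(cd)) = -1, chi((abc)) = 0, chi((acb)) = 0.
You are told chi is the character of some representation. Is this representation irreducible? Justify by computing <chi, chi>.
Irreducible: <chi, chi> = 1.

Working: <chi, chi> = (1/|G|) sum_C |C| * |chi(C)|^2 = (1/12)[1*|3|^2 + 3*|-1|^2 + 4*|0|^2 + 4*|0|^2]
  = (1/12)[(9) + (3) + (0) + (0)] = 12/12 = 1.
(Exp terms are combined using exp(i*s)*conj(exp(i*t)) = exp(i*(s-t)), and sums of them are collapsed using the identity that for every m > 1 the m distinct m-th roots of unity sum to 0, e.g. 1 + exp(2*I*pi/3) + exp(-2*I*pi/3) = 0.)
A character is irreducible iff <chi, chi> = 1, so this representation is irreducible.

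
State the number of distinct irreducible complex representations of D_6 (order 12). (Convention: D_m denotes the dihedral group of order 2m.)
6

Argument: The number of irreducible complex representations of a finite group equals its number of conjugacy classes. D_6 has 6 conjugacy classes (n/2 + 3 for n even), so D_6 (order 12) has exactly 6 irreducible complex representations.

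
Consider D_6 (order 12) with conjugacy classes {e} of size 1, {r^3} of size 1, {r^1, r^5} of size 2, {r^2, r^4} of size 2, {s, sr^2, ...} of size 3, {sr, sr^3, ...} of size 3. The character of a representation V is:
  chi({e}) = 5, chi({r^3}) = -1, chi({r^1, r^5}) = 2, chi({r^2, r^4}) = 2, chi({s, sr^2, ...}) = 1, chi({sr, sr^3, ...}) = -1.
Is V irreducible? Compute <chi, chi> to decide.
Not irreducible (reducible): <chi, chi> = 4 > 1.

Argument: <chi, chi> = (1/|G|) sum_C |C| * |chi(C)|^2 = (1/12)[1*|5|^2 + 1*|-1|^2 + 2*|2|^2 + 2*|2|^2 + 3*|1|^2 + 3*|-1|^2]
  = (1/12)[(25) + (1) + (8) + (8) + (3) + (3)] = 48/12 = 4.
A character is irreducible iff <chi, chi> = 1, so this representation is reducible.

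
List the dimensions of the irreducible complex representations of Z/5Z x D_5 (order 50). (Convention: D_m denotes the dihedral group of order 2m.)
Dimensions: 1, 1, 1, 1, 1, 1, 1, 1, 1, 1, 2, 2, 2, 2, 2, 2, 2, 2, 2, 2

Explanation: There are 20 irreducibles (= number of conjugacy classes). Their dimensions d_i satisfy sum d_i^2 = |G| = 50: 1 + 1 + 1 + 1 + 1 + 1 + 1 + 1 + 1 + 1 + 4 + 4 + 4 + 4 + 4 + 4 + 4 + 4 + 4 + 4 = 50. (For the product with Z/5Z: each of the 5 1-dim characters of Z/5Z tensors with each irrep of D_5, giving 5 copies of each D_5-dimension.)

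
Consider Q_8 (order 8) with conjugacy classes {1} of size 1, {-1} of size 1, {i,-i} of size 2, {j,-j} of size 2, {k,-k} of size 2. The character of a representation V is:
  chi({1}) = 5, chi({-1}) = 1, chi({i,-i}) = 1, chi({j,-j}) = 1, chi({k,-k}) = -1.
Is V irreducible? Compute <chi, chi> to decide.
Not irreducible (reducible): <chi, chi> = 4 > 1.

Reasoning: <chi, chi> = (1/|G|) sum_C |C| * |chi(C)|^2 = (1/8)[1*|5|^2 + 1*|1|^2 + 2*|1|^2 + 2*|1|^2 + 2*|-1|^2]
  = (1/8)[(25) + (1) + (2) + (2) + (2)] = 32/8 = 4.
A character is irreducible iff <chi, chi> = 1, so this representation is reducible.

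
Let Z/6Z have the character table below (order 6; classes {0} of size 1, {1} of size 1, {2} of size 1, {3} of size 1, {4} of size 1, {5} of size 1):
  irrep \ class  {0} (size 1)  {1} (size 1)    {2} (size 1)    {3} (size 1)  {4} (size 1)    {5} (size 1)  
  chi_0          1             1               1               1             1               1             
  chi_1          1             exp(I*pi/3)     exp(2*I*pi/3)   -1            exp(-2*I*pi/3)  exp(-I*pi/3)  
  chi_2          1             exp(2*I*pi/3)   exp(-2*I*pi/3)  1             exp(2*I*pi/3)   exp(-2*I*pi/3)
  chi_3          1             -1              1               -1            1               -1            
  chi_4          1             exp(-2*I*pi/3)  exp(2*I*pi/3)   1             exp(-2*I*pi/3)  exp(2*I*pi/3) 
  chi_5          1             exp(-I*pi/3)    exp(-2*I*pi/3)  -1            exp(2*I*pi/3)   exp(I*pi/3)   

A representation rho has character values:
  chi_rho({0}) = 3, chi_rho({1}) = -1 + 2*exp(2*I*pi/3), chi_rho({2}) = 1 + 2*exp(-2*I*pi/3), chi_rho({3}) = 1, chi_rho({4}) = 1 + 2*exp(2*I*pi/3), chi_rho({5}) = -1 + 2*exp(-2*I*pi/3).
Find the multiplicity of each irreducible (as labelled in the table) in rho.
Multiplicities: chi_0: 0, chi_1: 0, chi_2: 2, chi_3: 1, chi_4: 0, chi_5: 0.

Argument: Use <chi_rho, chi> = (1/|G|) sum_C |C| * chi_rho(C) * conj(chi(C)) with |G| = 6 for each irreducible chi in the table:
  <chi_rho, chi_0> = (1/6)[1*(3)*conj(1) + 1*(-1 + 2*exp(2*I*pi/3))*conj(1) + 1*(1 + 2*exp(-2*I*pi/3))*conj(1) + 1*(1)*conj(1) + 1*(1 + 2*exp(2*I*pi/3))*conj(1) + 1*(-1 + 2*exp(-2*I*pi/3))*conj(1)]
      = (1/6)[(3) + (-1 + 2*exp(2*I*pi/3)) + (1 + 2*exp(-2*I*pi/3)) + (1) + (1 + 2*exp(2*I*pi/3)) + (-1 + 2*exp(-2*I*pi/3))] = 0/6 = 0
  <chi_rho, chi_1> = (1/6)[1*(3)*conj(1) + 1*(-1 + 2*exp(2*I*pi/3))*conj(exp(I*pi/3)) + 1*(1 + 2*exp(-2*I*pi/3))*conj(exp(2*I*pi/3)) + 1*(1)*conj(-1) + 1*(1 + 2*exp(2*I*pi/3))*conj(exp(-2*I*pi/3)) + 1*(-1 + 2*exp(-2*I*pi/3))*conj(exp(-I*pi/3))]
      = (1/6)[(3) + (-exp(-I*pi/3) + 2*exp(I*pi/3)) + (exp(-2*I*pi/3) + 2*exp(2*I*pi/3)) + (-1) + (2*exp(-2*I*pi/3) + exp(2*I*pi/3)) + (2*exp(-I*pi/3) - exp(I*pi/3))] = 0/6 = 0
  <chi_rho, chi_2> = (1/6)[1*(3)*conj(1) + 1*(-1 + 2*exp(2*I*pi/3))*conj(exp(2*I*pi/3)) + 1*(1 + 2*exp(-2*I*pi/3))*conj(exp(-2*I*pi/3)) + 1*(1)*conj(1) + 1*(1 + 2*exp(2*I*pi/3))*conj(exp(2*I*pi/3)) + 1*(-1 + 2*exp(-2*I*pi/3))*conj(exp(-2*I*pi/3))]
      = (1/6)[(3) + (2 - exp(-2*I*pi/3)) + (2 + exp(2*I*pi/3)) + (1) + (2 + exp(-2*I*pi/3)) + (2 - exp(2*I*pi/3))] = 12/6 = 2
  <chi_rho, chi_3> = (1/6)[1*(3)*conj(1) + 1*(-1 + 2*exp(2*I*pi/3))*conj(-1) + 1*(1 + 2*exp(-2*I*pi/3))*conj(1) + 1*(1)*conj(-1) + 1*(1 + 2*exp(2*I*pi/3))*conj(1) + 1*(-1 + 2*exp(-2*I*pi/3))*conj(-1)]
      = (1/6)[(3) + (1 - 2*exp(2*I*pi/3)) + (1 + 2*exp(-2*I*pi/3)) + (-1) + (1 + 2*exp(2*I*pi/3)) + (1 - 2*exp(-2*I*pi/3))] = 6/6 = 1
  <chi_rho, chi_4> = (1/6)[1*(3)*conj(1) + 1*(-1 + 2*exp(2*I*pi/3))*conj(exp(-2*I*pi/3)) + 1*(1 + 2*exp(-2*I*pi/3))*conj(exp(2*I*pi/3)) + 1*(1)*conj(1) + 1*(1 + 2*exp(2*I*pi/3))*conj(exp(-2*I*pi/3)) + 1*(-1 + 2*exp(-2*I*pi/3))*conj(exp(2*I*pi/3))]
      = (1/6)[(3) + (2*exp(-2*I*pi/3) - exp(2*I*pi/3)) + (exp(-2*I*pi/3) + 2*exp(2*I*pi/3)) + (1) + (2*exp(-2*I*pi/3) + exp(2*I*pi/3)) + (-exp(-2*I*pi/3) + 2*exp(2*I*pi/3))] = 0/6 = 0
  <chi_rho, chi_5> = (1/6)[1*(3)*conj(1) + 1*(-1 + 2*exp(2*I*pi/3))*conj(exp(-I*pi/3)) + 1*(1 + 2*exp(-2*I*pi/3))*conj(exp(-2*I*pi/3)) + 1*(1)*conj(-1) + 1*(1 + 2*exp(2*I*pi/3))*conj(exp(2*I*pi/3)) + 1*(-1 + 2*exp(-2*I*pi/3))*conj(exp(I*pi/3))]
      = (1/6)[(3) + (-2 - exp(I*pi/3)) + (2 + exp(2*I*pi/3)) + (-1) + (2 + exp(-2*I*pi/3)) + (-2 - exp(-I*pi/3))] = 0/6 = 0
(Exp terms are combined using exp(i*s)*conj(exp(i*t)) = exp(i*(s-t)), and sums of them are collapsed using the identity that for every m > 1 the m distinct m-th roots of unity sum to 0, e.g. 1 + exp(2*I*pi/3) + exp(-2*I*pi/3) = 0.)
Dimension check: dim(rho) = sum (mult * dim) = 0*1 + 0*1 + 2*1 + 1*1 + 0*1 + 0*1 = 3 = chi_rho(e) = 3.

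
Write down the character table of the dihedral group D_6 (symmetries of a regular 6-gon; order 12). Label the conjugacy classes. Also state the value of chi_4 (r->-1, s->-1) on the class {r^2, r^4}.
Conjugacy classes: {e} of size 1, {r^3} of size 1, {r^1, r^5} of size 2, {r^2, r^4} of size 2, {s, sr^2, ...} of size 3, {sr, sr^3, ...} of size 3.
Character table:
  irrep \ class              {e} (size 1)  {r^3} (size 1)  {r^1, r^5} (size 2)  {r^2, r^4} (size 2)  {s, sr^2, ...} (size 3)  {sr, sr^3, ...} (size 3)
  chi_1 (triv)               1             1               1                    1                    1                        1                       
  chi_2 (sign: r->1, s->-1)  1             1               1                    1                    -1                       -1                      
  chi_3 (r->-1, s->1)        1             -1              -1                   1                    1                        -1                      
  chi_4 (r->-1, s->-1)       1             -1              -1                   1                    -1                       1                       
  chi_5 (2d, j=1)            2             -2              1                    -1                   0                        0                       
  chi_6 (2d, j=2)            2             2               -1                   -1                   0                        0                       

Spot check: chi_4 (r->-1, s->-1) on {r^2, r^4} = 1.

Justification: D_6 has order 2*6 = 12 with 6 conjugacy classes, hence 6 irreducibles. Sum of squared dims 1 + 1 + 1 + 1 + 4 + 4 = 12 = |G|. Linear characters come from the abelianisation; the 2-dimensional irreps have character r^k -> 2*cos(2*pi*j*k/6), reflections -> 0.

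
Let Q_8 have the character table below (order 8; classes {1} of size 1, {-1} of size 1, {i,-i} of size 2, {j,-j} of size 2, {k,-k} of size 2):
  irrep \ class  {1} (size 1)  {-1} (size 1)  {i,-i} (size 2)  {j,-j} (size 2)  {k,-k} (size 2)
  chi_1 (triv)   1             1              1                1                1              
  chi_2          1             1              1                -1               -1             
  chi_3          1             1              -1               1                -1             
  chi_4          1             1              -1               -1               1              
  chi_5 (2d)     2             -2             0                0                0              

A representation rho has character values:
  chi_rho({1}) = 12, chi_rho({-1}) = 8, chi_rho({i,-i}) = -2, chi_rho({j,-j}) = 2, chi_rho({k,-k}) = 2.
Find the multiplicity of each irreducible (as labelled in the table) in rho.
Multiplicities: chi_1: 3, chi_2: 1, chi_3: 3, chi_4: 3, chi_5: 1.

Justification: Use <chi_rho, chi> = (1/|G|) sum_C |C| * chi_rho(C) * conj(chi(C)) with |G| = 8 for each irreducible chi in the table:
  <chi_rho, chi_1> = (1/8)[1*(12)*conj(1) + 1*(8)*conj(1) + 2*(-2)*conj(1) + 2*(2)*conj(1) + 2*(2)*conj(1)]
      = (1/8)[(12) + (8) + (-4) + (4) + (4)] = 24/8 = 3
  <chi_rho, chi_2> = (1/8)[1*(12)*conj(1) + 1*(8)*conj(1) + 2*(-2)*conj(1) + 2*(2)*conj(-1) + 2*(2)*conj(-1)]
      = (1/8)[(12) + (8) + (-4) + (-4) + (-4)] = 8/8 = 1
  <chi_rho, chi_3> = (1/8)[1*(12)*conj(1) + 1*(8)*conj(1) + 2*(-2)*conj(-1) + 2*(2)*conj(1) + 2*(2)*conj(-1)]
      = (1/8)[(12) + (8) + (4) + (4) + (-4)] = 24/8 = 3
  <chi_rho, chi_4> = (1/8)[1*(12)*conj(1) + 1*(8)*conj(1) + 2*(-2)*conj(-1) + 2*(2)*conj(-1) + 2*(2)*conj(1)]
      = (1/8)[(12) + (8) + (4) + (-4) + (4)] = 24/8 = 3
  <chi_rho, chi_5> = (1/8)[1*(12)*conj(2) + 1*(8)*conj(-2) + 2*(-2)*conj(0) + 2*(2)*conj(0) + 2*(2)*conj(0)]
      = (1/8)[(24) + (-16) + (0) + (0) + (0)] = 8/8 = 1
Dimension check: dim(rho) = sum (mult * dim) = 3*1 + 1*1 + 3*1 + 3*1 + 1*2 = 12 = chi_rho(e) = 12.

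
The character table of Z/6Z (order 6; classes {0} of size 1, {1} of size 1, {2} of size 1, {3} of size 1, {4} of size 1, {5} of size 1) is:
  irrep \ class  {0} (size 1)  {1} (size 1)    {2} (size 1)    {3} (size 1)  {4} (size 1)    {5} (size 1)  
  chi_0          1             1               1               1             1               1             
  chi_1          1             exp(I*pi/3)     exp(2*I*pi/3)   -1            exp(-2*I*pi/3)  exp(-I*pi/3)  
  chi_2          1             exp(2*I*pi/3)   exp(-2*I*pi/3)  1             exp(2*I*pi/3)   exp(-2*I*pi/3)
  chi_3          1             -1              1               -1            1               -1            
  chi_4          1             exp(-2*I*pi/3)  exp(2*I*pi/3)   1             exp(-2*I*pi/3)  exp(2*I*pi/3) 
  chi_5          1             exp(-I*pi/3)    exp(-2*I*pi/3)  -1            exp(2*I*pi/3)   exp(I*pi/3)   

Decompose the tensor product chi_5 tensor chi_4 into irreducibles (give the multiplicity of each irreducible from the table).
chi_5 tensor chi_4 = chi_3 (all other irreducibles have multiplicity 0).

Solution. The character of a tensor product is the pointwise product (chi_5 * chi_4)(C) = chi_5(C) * chi_4(C):
  {0}: (1)*(1), {1}: (exp(-I*pi/3))*(exp(-2*I*pi/3)), {2}: (exp(-2*I*pi/3))*(exp(2*I*pi/3)), {3}: (-1)*(1), {4}: (exp(2*I*pi/3))*(exp(-2*I*pi/3)), {5}: (exp(I*pi/3))*(exp(2*I*pi/3))
so (chi_5 * chi_4) takes values
  {0} -> 1, {1} -> -1, {2} -> 1, {3} -> -1, {4} -> 1, {5} -> -1.
Now take the inner product of this character with each irreducible chi from the table, <chi_5*chi_4, chi> = (1/6) sum_C |C| (chi_5*chi_4)(C) conj(chi(C)):
  <chi_5*chi_4, chi_0> = (1/6)[1*(1)*conj(1) + 1*(-1)*conj(1) + 1*(1)*conj(1) + 1*(-1)*conj(1) + 1*(1)*conj(1) + 1*(-1)*conj(1)]
      = (1/6)[(1) + (-1) + (1) + (-1) + (1) + (-1)] = 0/6 = 0
  <chi_5*chi_4, chi_1> = (1/6)[1*(1)*conj(1) + 1*(-1)*conj(exp(I*pi/3)) + 1*(1)*conj(exp(2*I*pi/3)) + 1*(-1)*conj(-1) + 1*(1)*conj(exp(-2*I*pi/3)) + 1*(-1)*conj(exp(-I*pi/3))]
      = (1/6)[(1) + (-exp(-I*pi/3)) + (exp(-2*I*pi/3)) + (1) + (exp(2*I*pi/3)) + (-exp(I*pi/3))] = 0/6 = 0
  <chi_5*chi_4, chi_2> = (1/6)[1*(1)*conj(1) + 1*(-1)*conj(exp(2*I*pi/3)) + 1*(1)*conj(exp(-2*I*pi/3)) + 1*(-1)*conj(1) + 1*(1)*conj(exp(2*I*pi/3)) + 1*(-1)*conj(exp(-2*I*pi/3))]
      = (1/6)[(1) + (-exp(-2*I*pi/3)) + (exp(2*I*pi/3)) + (-1) + (exp(-2*I*pi/3)) + (-exp(2*I*pi/3))] = 0/6 = 0
  <chi_5*chi_4, chi_3> = (1/6)[1*(1)*conj(1) + 1*(-1)*conj(-1) + 1*(1)*conj(1) + 1*(-1)*conj(-1) + 1*(1)*conj(1) + 1*(-1)*conj(-1)]
      = (1/6)[(1) + (1) + (1) + (1) + (1) + (1)] = 6/6 = 1
  <chi_5*chi_4, chi_4> = (1/6)[1*(1)*conj(1) + 1*(-1)*conj(exp(-2*I*pi/3)) + 1*(1)*conj(exp(2*I*pi/3)) + 1*(-1)*conj(1) + 1*(1)*conj(exp(-2*I*pi/3)) + 1*(-1)*conj(exp(2*I*pi/3))]
      = (1/6)[(1) + (-exp(2*I*pi/3)) + (exp(-2*I*pi/3)) + (-1) + (exp(2*I*pi/3)) + (-exp(-2*I*pi/3))] = 0/6 = 0
  <chi_5*chi_4, chi_5> = (1/6)[1*(1)*conj(1) + 1*(-1)*conj(exp(-I*pi/3)) + 1*(1)*conj(exp(-2*I*pi/3)) + 1*(-1)*conj(-1) + 1*(1)*conj(exp(2*I*pi/3)) + 1*(-1)*conj(exp(I*pi/3))]
      = (1/6)[(1) + (-exp(I*pi/3)) + (exp(2*I*pi/3)) + (1) + (exp(-2*I*pi/3)) + (-exp(-I*pi/3))] = 0/6 = 0
(Exp terms are combined using exp(i*s)*conj(exp(i*t)) = exp(i*(s-t)), and sums of them are collapsed using the identity that for every m > 1 the m distinct m-th roots of unity sum to 0, e.g. 1 + exp(2*I*pi/3) + exp(-2*I*pi/3) = 0.)
Hence the multiplicities are chi_3: 1. Dimension check: dim(chi_5)*dim(chi_4) = 1*1 = 1 and sum (mult * dim) = 1*1 = 1.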